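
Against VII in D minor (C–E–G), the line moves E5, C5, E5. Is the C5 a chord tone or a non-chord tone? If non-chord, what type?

C major triad contains C, E, G; C is the root, so it is a chord tone.

Chord tone (the root of C major triad).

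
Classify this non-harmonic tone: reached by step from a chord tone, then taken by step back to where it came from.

Neighbor tone.

Approach: by step. Departure: by step in the opposite direction, back to the starting pitch.
Stepwise on both sides but reversing to return to the same chord tone — a neighbor tone. (Had it continued onward in the same direction it would be a passing tone instead.)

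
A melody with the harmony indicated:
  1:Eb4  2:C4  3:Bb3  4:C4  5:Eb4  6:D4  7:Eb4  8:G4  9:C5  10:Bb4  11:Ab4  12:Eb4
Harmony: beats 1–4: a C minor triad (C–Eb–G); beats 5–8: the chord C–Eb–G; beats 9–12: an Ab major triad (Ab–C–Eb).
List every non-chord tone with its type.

The harmony at that moment is C minor triad (C, Eb, G); Bb3 is not a chord tone.
It is approached by step down from C4 and left by step up to C4.
Step away and step back to the same note — a neighbor tone (lower neighbor).
The harmony at that moment is C minor triad (C, Eb, G); D4 is not a chord tone.
It is approached by step down from Eb4 and left by step up to Eb4.
Step away and step back to the same note — a neighbor tone (lower neighbor).
The harmony at that moment is Ab major triad (Ab, C, Eb); Bb4 is not a chord tone.
It is approached by step down from C5 and left by step down to Ab4.
Step in, step out in the same direction — a passing tone.

Bb3 (beat 3) — neighbor tone; D4 (beat 6) — neighbor tone; Bb4 (beat 10) — passing tone.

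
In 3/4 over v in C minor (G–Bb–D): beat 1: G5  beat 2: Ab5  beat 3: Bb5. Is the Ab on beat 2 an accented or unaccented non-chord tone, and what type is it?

The harmony at that moment is G minor triad (G, Bb, D); Ab5 is not a chord tone.
It is approached by step up from G5 and left by step up to Bb5.
Step in, step out in the same direction — a passing tone.
It falls on a weak beat, so it is unaccented.

Unaccented passing tone.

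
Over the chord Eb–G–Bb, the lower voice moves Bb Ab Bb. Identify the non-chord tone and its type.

Ab is a neighbor tone.

The harmony at that moment is Eb major triad (Eb, G, Bb); Ab is not a chord tone.
It is approached by step down from Bb and left by step up to Bb.
Step away and step back to the same note — a neighbor tone (lower neighbor).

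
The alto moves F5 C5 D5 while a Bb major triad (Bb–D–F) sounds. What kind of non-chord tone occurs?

C5 is an appoggiatura.

The harmony at that moment is Bb major triad (Bb, D, F); C5 is not a chord tone.
It is approached by leap down from F5 and left by step up to D5.
Leap in, step out — an appoggiatura.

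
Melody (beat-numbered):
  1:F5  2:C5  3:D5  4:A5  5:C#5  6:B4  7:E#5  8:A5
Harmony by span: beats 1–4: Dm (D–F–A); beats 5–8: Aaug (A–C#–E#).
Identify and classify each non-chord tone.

The harmony at that moment is D minor triad (D, F, A); C5 is not a chord tone.
It is approached by leap down from F5 and left by step up to D5.
Leap in, step out — an appoggiatura.
The harmony at that moment is A augmented triad (A, C#, E#); B4 is not a chord tone.
It is approached by step down from C#5 and left by leap up to E#5.
Step in, leap out — an escape tone.

C5 (beat 2) — appoggiatura; B4 (beat 6) — escape tone.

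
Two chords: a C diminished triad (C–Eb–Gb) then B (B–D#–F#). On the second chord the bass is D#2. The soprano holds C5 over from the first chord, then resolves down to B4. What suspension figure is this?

At the second chord the bass is D#2. The suspended C5 lies a seventh above the bass; after resolving down by step to B4, the interval above the bass becomes a sixth.
Suspension figures are named by those two intervals: 7–6.

7–6 suspension.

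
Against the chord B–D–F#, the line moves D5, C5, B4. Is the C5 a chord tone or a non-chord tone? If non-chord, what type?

Non-chord tone — a passing tone.

The harmony at that moment is B minor triad (B, D, F#); C5 is not a chord tone.
It is approached by step down from D5 and left by step down to B4.
Step in, step out in the same direction — a passing tone.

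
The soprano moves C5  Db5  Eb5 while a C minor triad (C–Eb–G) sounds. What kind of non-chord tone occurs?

The harmony at that moment is C minor triad (C, Eb, G); Db5 is not a chord tone.
It is approached by step up from C5 and left by step up to Eb5.
Step in, step out in the same direction — a passing tone.

Db5 is a passing tone.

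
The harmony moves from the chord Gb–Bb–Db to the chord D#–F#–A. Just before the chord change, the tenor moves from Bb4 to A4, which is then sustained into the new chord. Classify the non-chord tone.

The harmony at that moment is Gb major triad (Gb, Bb, Db); A4 is not a chord tone.
It is approached by step down from Bb4 and then sustained as the same pitch into the next harmony.
Arriving early and becoming a chord tone when the harmony changes — an anticipation.

A4 is an anticipation.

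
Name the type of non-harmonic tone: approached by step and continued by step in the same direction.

Approach: by step. Departure: by step, continuing in the same direction.
Stepwise on both sides with no change of direction means the note fills in the space between two different chord tones — a passing tone. (Had it turned back to its starting note it would be a neighbor tone instead.)

Passing tone.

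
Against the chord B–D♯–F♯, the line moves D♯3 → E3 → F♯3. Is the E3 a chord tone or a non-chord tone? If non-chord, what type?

Non-chord tone — a passing tone.

The harmony at that moment is B major triad (B, D♯, F♯); E3 is not a chord tone.
It is approached by step up from D♯3 and left by step up to F♯3.
Step in, step out in the same direction — a passing tone.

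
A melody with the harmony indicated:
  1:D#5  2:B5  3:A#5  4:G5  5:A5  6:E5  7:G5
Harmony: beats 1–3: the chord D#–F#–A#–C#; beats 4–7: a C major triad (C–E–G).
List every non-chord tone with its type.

B5 (beat 2) — appoggiatura; A5 (beat 5) — escape tone.

The harmony at that moment is D# minor seventh chord (D#, F#, A#, C#); B5 is not a chord tone.
It is approached by leap up from D#5 and left by step down to A#5.
Leap in, step out — an appoggiatura.
The harmony at that moment is C major triad (C, E, G); A5 is not a chord tone.
It is approached by step up from G5 and left by leap down to E5.
Step in, leap out — an escape tone.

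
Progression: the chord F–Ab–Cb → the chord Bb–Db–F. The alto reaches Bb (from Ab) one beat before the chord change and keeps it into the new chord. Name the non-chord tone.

The harmony at that moment is F diminished triad (F, Ab, Cb); Bb is not a chord tone.
It is approached by step up from Ab and then sustained as the same pitch into the next harmony.
Arriving early and becoming a chord tone when the harmony changes — an anticipation.

Bb is an anticipation.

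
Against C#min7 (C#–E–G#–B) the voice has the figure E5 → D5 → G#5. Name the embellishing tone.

The harmony at that moment is C# minor seventh chord (C#, E, G#, B); D5 is not a chord tone.
It is approached by step down from E5 and left by leap up to G#5.
Step in, leap out — an escape tone.

D5 is an escape tone.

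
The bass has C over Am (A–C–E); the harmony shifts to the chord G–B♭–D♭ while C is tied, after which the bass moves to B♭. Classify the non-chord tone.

C is a suspension.

The harmony at that moment is G diminished triad (G, B♭, D♭); C is not a chord tone.
It is held over (the same pitch as the preceding C) and left by step down to B♭.
Held over from the previous chord and resolving down by step — a suspension.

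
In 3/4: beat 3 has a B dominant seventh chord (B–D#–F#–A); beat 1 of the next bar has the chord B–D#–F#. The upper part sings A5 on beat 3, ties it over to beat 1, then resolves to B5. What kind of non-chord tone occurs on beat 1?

The harmony at that moment is B major triad (B, D#, F#); A5 is not a chord tone.
It is held over (the same pitch as the preceding A5) and left by step up to B5.
Held over from the previous chord and resolving up by step — a retardation.

Retardation.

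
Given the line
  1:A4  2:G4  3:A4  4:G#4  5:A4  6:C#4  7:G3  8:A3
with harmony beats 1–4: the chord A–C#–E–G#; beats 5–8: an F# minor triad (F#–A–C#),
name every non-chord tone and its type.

G4 (beat 2) — neighbor tone; G3 (beat 7) — appoggiatura.

The harmony at that moment is A major seventh chord (A, C#, E, G#); G4 is not a chord tone.
It is approached by step down from A4 and left by step up to A4.
Step away and step back to the same note — a neighbor tone (lower neighbor).
The harmony at that moment is F# minor triad (F#, A, C#); G3 is not a chord tone.
It is approached by leap down from C#4 and left by step up to A3.
Leap in, step out — an appoggiatura.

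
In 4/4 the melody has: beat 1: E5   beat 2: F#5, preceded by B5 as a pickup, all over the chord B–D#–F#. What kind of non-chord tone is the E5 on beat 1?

Appoggiatura.

The harmony at that moment is B major triad (B, D#, F#); E5 is not a chord tone.
It is approached by leap down from B5 and left by step up to F#5.
Leap in, step out, metrically accented — an appoggiatura.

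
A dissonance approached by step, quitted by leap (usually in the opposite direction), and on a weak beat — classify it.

Approach: by step. Departure: by leap. Metric position: weak.
Step in, leap out, from a weak position — an escape tone (échappée). (It is the mirror image of the appoggiatura, which leaps in and steps out on a strong beat.)

Escape tone.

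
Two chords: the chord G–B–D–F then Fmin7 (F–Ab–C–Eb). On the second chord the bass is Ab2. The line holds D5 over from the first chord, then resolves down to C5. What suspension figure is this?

At the second chord the bass is Ab2. The suspended D5 lies a fourth above the bass; after resolving down by step to C5, the interval above the bass becomes a third.
Suspension figures are named by those two intervals: 4–3.

4–3 suspension.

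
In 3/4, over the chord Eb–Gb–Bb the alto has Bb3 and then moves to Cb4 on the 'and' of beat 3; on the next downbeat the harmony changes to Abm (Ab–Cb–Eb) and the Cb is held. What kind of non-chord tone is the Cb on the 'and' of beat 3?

Anticipation.

The harmony at that moment is Eb minor triad (Eb, Gb, Bb); Cb4 is not a chord tone.
It is approached by step up from Bb3 and then sustained as the same pitch into the next harmony.
Arriving early and becoming a chord tone when the harmony changes — an anticipation.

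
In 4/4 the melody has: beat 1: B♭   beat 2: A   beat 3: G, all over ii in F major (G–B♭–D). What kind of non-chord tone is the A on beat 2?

The harmony at that moment is G minor triad (G, B♭, D); A is not a chord tone.
It is approached by step down from B♭ and left by step down to G.
Step in, step out in the same direction — a passing tone.

Passing tone.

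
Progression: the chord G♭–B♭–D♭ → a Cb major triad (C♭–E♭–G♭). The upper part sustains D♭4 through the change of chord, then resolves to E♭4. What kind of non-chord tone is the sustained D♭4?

The harmony at that moment is C♭ major triad (C♭, E♭, G♭); D♭4 is not a chord tone.
It is held over (the same pitch as the preceding D♭4) and left by step up to E♭4.
Held over from the previous chord and resolving up by step — a retardation.

D♭4 is a retardation.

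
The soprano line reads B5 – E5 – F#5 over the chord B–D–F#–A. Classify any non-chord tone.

The harmony at that moment is B minor seventh chord (B, D, F#, A); E5 is not a chord tone.
It is approached by leap down from B5 and left by step up to F#5.
Leap in, step out — an appoggiatura.

E5 is an appoggiatura.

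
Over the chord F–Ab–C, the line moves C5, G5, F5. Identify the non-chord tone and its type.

The harmony at that moment is F minor triad (F, Ab, C); G5 is not a chord tone.
It is approached by leap up from C5 and left by step down to F5.
Leap in, step out — an appoggiatura.

G5 is an appoggiatura.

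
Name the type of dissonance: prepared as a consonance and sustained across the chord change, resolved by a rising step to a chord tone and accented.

Approach: by preparation — the pitch is first a chord tone, then held (tied or repeated) while the harmony changes under it. Departure: up by step. Metric position: strong.
A prepared dissonance that resolves upward by step — a retardation. (The same figure resolving downward would be a suspension.)

Retardation.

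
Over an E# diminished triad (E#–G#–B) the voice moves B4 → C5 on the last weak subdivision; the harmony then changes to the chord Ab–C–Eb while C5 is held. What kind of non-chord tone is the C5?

The harmony at that moment is E# diminished triad (E#, G#, B); C5 is not a chord tone.
It is approached by step up from B4 and then sustained as the same pitch into the next harmony.
Arriving early and becoming a chord tone when the harmony changes — an anticipation.

C5 is an anticipation.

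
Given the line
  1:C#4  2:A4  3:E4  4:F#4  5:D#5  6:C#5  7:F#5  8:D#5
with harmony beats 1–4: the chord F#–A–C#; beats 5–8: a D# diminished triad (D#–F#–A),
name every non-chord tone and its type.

The harmony at that moment is F# minor triad (F#, A, C#); E4 is not a chord tone.
It is approached by leap down from A4 and left by step up to F#4.
Leap in, step out — an appoggiatura.
The harmony at that moment is D# diminished triad (D#, F#, A); C#5 is not a chord tone.
It is approached by step down from D#5 and left by leap up to F#5.
Step in, leap out — an escape tone.

E4 (beat 3) — appoggiatura; C#5 (beat 6) — escape tone.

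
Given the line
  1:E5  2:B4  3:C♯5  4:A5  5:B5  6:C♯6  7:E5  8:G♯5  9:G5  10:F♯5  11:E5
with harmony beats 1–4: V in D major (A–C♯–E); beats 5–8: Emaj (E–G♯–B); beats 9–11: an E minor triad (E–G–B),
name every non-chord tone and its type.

B4 (beat 2) — appoggiatura; C♯6 (beat 6) — escape tone; F♯5 (beat 10) — passing tone.

The harmony at that moment is A major triad (A, C♯, E); B4 is not a chord tone.
It is approached by leap down from E5 and left by step up to C♯5.
Leap in, step out — an appoggiatura.
The harmony at that moment is E major triad (E, G♯, B); C♯6 is not a chord tone.
It is approached by step up from B5 and left by leap down to E5.
Step in, leap out — an escape tone.
The harmony at that moment is E minor triad (E, G, B); F♯5 is not a chord tone.
It is approached by step down from G5 and left by step down to E5.
Step in, step out in the same direction — a passing tone.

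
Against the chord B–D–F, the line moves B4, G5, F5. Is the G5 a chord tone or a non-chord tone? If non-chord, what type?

The harmony at that moment is B diminished triad (B, D, F); G5 is not a chord tone.
It is approached by leap up from B4 and left by step down to F5.
Leap in, step out — an appoggiatura.

Non-chord tone — an appoggiatura.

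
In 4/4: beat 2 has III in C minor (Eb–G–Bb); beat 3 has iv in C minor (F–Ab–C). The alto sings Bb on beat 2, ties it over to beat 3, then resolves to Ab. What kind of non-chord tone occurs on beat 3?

Suspension.

The harmony at that moment is F minor triad (F, Ab, C); Bb is not a chord tone.
It is held over (the same pitch as the preceding Bb) and left by step down to Ab.
Held over from the previous chord and resolving down by step — a suspension.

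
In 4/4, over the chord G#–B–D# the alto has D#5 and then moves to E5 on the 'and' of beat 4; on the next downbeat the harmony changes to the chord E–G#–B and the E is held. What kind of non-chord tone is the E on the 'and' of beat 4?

Anticipation.

The harmony at that moment is G# minor triad (G#, B, D#); E5 is not a chord tone.
It is approached by step up from D#5 and then sustained as the same pitch into the next harmony.
Arriving early and becoming a chord tone when the harmony changes — an anticipation.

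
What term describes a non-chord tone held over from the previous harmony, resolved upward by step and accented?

Approach: by preparation — the pitch is first a chord tone, then held (tied or repeated) while the harmony changes under it. Departure: up by step. Metric position: strong.
A prepared dissonance that resolves upward by step — a retardation. (The same figure resolving downward would be a suspension.)

Retardation.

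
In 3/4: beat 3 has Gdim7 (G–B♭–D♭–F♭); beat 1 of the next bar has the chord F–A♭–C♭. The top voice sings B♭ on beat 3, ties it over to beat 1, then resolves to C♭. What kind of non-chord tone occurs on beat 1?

Retardation.

The harmony at that moment is F diminished triad (F, A♭, C♭); B♭ is not a chord tone.
It is held over (the same pitch as the preceding B♭) and left by step up to C♭.
Held over from the previous chord and resolving up by step — a retardation.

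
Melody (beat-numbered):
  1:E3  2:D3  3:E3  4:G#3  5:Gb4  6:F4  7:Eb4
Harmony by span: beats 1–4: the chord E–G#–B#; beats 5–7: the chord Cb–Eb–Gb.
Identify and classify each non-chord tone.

The harmony at that moment is E augmented triad (E, G#, B#); D3 is not a chord tone.
It is approached by step down from E3 and left by step up to E3.
Step away and step back to the same note — a neighbor tone (lower neighbor).
The harmony at that moment is Cb major triad (Cb, Eb, Gb); F4 is not a chord tone.
It is approached by step down from Gb4 and left by step down to Eb4.
Step in, step out in the same direction — a passing tone.

D3 (beat 2) — neighbor tone; F4 (beat 6) — passing tone.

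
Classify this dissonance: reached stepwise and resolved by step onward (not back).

Approach: by step. Departure: by step, continuing in the same direction.
Stepwise on both sides with no change of direction means the note fills in the space between two different chord tones — a passing tone. (Had it turned back to its starting note it would be a neighbor tone instead.)

Passing tone.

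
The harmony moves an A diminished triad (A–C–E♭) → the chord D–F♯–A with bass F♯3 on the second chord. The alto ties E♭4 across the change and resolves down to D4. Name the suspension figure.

7–6 suspension.

At the second chord the bass is F♯3. The suspended E♭4 lies a seventh above the bass; after resolving down by step to D4, the interval above the bass becomes a sixth.
Suspension figures are named by those two intervals: 7–6.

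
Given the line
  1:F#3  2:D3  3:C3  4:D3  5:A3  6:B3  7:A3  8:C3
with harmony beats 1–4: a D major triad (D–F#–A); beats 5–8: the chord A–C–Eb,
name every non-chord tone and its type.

The harmony at that moment is D major triad (D, F#, A); C3 is not a chord tone.
It is approached by step down from D3 and left by step up to D3.
Step away and step back to the same note — a neighbor tone (lower neighbor).
The harmony at that moment is A diminished triad (A, C, Eb); B3 is not a chord tone.
It is approached by step up from A3 and left by step down to A3.
Step away and step back to the same note — a neighbor tone (upper neighbor).

C3 (beat 3) — neighbor tone; B3 (beat 6) — neighbor tone.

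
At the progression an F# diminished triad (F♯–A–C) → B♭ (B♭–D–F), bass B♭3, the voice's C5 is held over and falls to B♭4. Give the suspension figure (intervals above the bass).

9–8 suspension.

At the second chord the bass is B♭3. The suspended C5 lies a ninth above the bass; after resolving down by step to B♭4, the interval above the bass becomes an octave.
Suspension figures are named by those two intervals: 9–8.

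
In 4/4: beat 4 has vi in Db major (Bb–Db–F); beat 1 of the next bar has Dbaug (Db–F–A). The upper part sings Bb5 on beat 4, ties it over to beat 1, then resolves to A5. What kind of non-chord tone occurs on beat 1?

Suspension.

The harmony at that moment is Db augmented triad (Db, F, A); Bb5 is not a chord tone.
It is held over (the same pitch as the preceding Bb5) and left by step down to A5.
Held over from the previous chord and resolving down by step — a suspension.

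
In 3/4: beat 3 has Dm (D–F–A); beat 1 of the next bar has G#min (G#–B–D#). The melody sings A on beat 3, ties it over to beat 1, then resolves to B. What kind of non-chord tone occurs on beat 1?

Retardation.

The harmony at that moment is G# minor triad (G#, B, D#); A is not a chord tone.
It is held over (the same pitch as the preceding A) and left by step up to B.
Held over from the previous chord and resolving up by step — a retardation.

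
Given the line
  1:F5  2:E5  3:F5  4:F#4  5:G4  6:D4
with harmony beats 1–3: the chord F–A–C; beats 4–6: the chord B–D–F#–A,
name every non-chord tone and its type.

E5 (beat 2) — neighbor tone; G4 (beat 5) — escape tone.

The harmony at that moment is F major triad (F, A, C); E5 is not a chord tone.
It is approached by step down from F5 and left by step up to F5.
Step away and step back to the same note — a neighbor tone (lower neighbor).
The harmony at that moment is B minor seventh chord (B, D, F#, A); G4 is not a chord tone.
It is approached by step up from F#4 and left by leap down to D4.
Step in, leap out — an escape tone.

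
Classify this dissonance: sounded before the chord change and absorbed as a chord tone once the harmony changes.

Approach: ahead of the chord change (typically by step), so it is dissonant against the current harmony. Departure: none — the same pitch is restated or held and is a chord tone of the new harmony.
Dissonant first, consonant once the harmony catches up: the note simply arrives early — an anticipation. (The reverse timing, consonant first and dissonant after the change, would be a suspension or retardation.)

Anticipation.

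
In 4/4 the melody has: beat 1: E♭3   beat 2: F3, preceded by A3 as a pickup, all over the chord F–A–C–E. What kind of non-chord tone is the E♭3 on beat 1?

The harmony at that moment is F major seventh chord (F, A, C, E); E♭3 is not a chord tone.
It is approached by leap down from A3 and left by step up to F3.
Leap in, step out, metrically accented — an appoggiatura.

Appoggiatura.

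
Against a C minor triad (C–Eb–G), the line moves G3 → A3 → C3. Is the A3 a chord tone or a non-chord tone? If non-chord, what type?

Non-chord tone — an escape tone.

The harmony at that moment is C minor triad (C, Eb, G); A3 is not a chord tone.
It is approached by step up from G3 and left by leap down to C3.
Step in, leap out — an escape tone.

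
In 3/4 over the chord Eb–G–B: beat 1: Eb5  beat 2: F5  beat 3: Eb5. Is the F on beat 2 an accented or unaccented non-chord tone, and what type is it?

Unaccented neighbor tone.

The harmony at that moment is Eb augmented triad (Eb, G, B); F5 is not a chord tone.
It is approached by step up from Eb5 and left by step down to Eb5.
Step away and step back to the same note — a neighbor tone (upper neighbor).
It falls on a weak beat, so it is unaccented.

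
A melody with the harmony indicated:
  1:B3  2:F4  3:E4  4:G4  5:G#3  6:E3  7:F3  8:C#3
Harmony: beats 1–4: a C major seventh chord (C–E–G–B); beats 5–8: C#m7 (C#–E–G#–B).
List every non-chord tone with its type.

The harmony at that moment is C major seventh chord (C, E, G, B); F4 is not a chord tone.
It is approached by leap up from B3 and left by step down to E4.
Leap in, step out — an appoggiatura.
The harmony at that moment is C# minor seventh chord (C#, E, G#, B); F3 is not a chord tone.
It is approached by step up from E3 and left by leap down to C#3.
Step in, leap out — an escape tone.

F4 (beat 2) — appoggiatura; F3 (beat 7) — escape tone.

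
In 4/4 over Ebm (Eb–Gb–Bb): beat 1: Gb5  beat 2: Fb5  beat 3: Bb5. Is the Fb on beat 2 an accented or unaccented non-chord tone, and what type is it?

The harmony at that moment is Eb minor triad (Eb, Gb, Bb); Fb5 is not a chord tone.
It is approached by step down from Gb5 and left by leap up to Bb5.
Step in, leap out — an escape tone.
It falls on a weak beat, so it is unaccented.

Unaccented escape tone.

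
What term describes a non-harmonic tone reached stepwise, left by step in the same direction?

Approach: by step. Departure: by step, continuing in the same direction.
Stepwise on both sides with no change of direction means the note fills in the space between two different chord tones — a passing tone. (Had it turned back to its starting note it would be a neighbor tone instead.)

Passing tone.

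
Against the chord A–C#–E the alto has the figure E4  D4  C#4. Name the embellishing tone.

D4 is a passing tone.

The harmony at that moment is A major triad (A, C#, E); D4 is not a chord tone.
It is approached by step down from E4 and left by step down to C#4.
Step in, step out in the same direction — a passing tone.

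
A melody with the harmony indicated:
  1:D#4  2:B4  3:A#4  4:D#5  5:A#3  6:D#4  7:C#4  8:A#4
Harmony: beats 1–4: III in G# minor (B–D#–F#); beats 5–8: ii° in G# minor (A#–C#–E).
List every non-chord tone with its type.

A#4 (beat 3) — escape tone; D#4 (beat 6) — appoggiatura.

The harmony at that moment is B major triad (B, D#, F#); A#4 is not a chord tone.
It is approached by step down from B4 and left by leap up to D#5.
Step in, leap out — an escape tone.
The harmony at that moment is A# diminished triad (A#, C#, E); D#4 is not a chord tone.
It is approached by leap up from A#3 and left by step down to C#4.
Leap in, step out — an appoggiatura.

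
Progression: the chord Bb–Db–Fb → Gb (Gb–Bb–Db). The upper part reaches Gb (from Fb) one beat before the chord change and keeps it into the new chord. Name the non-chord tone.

The harmony at that moment is Bb diminished triad (Bb, Db, Fb); Gb is not a chord tone.
It is approached by step up from Fb and then sustained as the same pitch into the next harmony.
Arriving early and becoming a chord tone when the harmony changes — an anticipation.

Gb is an anticipation.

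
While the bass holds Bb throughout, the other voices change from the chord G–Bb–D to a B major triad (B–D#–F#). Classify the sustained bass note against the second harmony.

The harmony at that moment is B major triad (B, D#, F#); Bb is not a chord tone.
It is held over (the same pitch as the preceding Bb) and then sustained as the same pitch into the next harmony.
Sustained through a change of harmony — a pedal tone.

Pedal tone (pedal point).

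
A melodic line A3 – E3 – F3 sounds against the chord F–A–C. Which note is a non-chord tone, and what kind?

E3 is an appoggiatura.

The harmony at that moment is F major triad (F, A, C); E3 is not a chord tone.
It is approached by leap down from A3 and left by step up to F3.
Leap in, step out — an appoggiatura.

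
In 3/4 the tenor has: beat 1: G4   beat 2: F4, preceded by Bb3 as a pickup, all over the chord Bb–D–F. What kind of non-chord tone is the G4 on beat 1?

The harmony at that moment is Bb major triad (Bb, D, F); G4 is not a chord tone.
It is approached by leap up from Bb3 and left by step down to F4.
Leap in, step out, metrically accented — an appoggiatura.

Appoggiatura.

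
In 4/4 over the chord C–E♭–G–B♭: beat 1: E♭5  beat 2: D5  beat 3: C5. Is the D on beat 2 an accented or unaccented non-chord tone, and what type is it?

The harmony at that moment is C minor seventh chord (C, E♭, G, B♭); D5 is not a chord tone.
It is approached by step down from E♭5 and left by step down to C5.
Step in, step out in the same direction — a passing tone.
It falls on a weak beat, so it is unaccented.

Unaccented passing tone.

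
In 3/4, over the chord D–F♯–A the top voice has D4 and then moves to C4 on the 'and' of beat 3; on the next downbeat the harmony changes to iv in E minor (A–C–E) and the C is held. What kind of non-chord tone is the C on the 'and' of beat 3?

The harmony at that moment is D major triad (D, F♯, A); C4 is not a chord tone.
It is approached by step down from D4 and then sustained as the same pitch into the next harmony.
Arriving early and becoming a chord tone when the harmony changes — an anticipation.

Anticipation.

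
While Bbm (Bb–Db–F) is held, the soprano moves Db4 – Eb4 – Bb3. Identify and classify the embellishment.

The harmony at that moment is Bb minor triad (Bb, Db, F); Eb4 is not a chord tone.
It is approached by step up from Db4 and left by leap down to Bb3.
Step in, leap out — an escape tone.

Eb4 is an escape tone.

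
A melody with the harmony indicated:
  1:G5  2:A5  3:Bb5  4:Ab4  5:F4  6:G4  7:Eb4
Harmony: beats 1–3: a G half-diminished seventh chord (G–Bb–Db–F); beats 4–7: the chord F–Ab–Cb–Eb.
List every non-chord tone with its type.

A5 (beat 2) — passing tone; G4 (beat 6) — escape tone.

The harmony at that moment is G half-diminished seventh chord (G, Bb, Db, F); A5 is not a chord tone.
It is approached by step up from G5 and left by step up to Bb5.
Step in, step out in the same direction — a passing tone.
The harmony at that moment is F half-diminished seventh chord (F, Ab, Cb, Eb); G4 is not a chord tone.
It is approached by step up from F4 and left by leap down to Eb4.
Step in, leap out — an escape tone.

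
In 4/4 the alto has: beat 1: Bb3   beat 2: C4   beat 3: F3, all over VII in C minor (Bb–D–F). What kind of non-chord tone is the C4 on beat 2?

The harmony at that moment is Bb major triad (Bb, D, F); C4 is not a chord tone.
It is approached by step up from Bb3 and left by leap down to F3.
Step in, leap out, on a weak beat — an escape tone.

Escape tone.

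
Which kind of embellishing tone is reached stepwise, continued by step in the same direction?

Approach: by step. Departure: by step, continuing in the same direction.
Stepwise on both sides with no change of direction means the note fills in the space between two different chord tones — a passing tone. (Had it turned back to its starting note it would be a neighbor tone instead.)

Passing tone.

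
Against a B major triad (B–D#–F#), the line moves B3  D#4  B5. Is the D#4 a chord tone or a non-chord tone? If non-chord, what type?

B major triad contains B, D#, F#; D# is the third, so it is a chord tone.

Chord tone (the third of B major triad).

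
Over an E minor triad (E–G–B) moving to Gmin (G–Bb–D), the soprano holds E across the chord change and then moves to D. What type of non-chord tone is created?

E is a suspension.

The harmony at that moment is G minor triad (G, Bb, D); E is not a chord tone.
It is held over (the same pitch as the preceding E) and left by step down to D.
Held over from the previous chord and resolving down by step — a suspension.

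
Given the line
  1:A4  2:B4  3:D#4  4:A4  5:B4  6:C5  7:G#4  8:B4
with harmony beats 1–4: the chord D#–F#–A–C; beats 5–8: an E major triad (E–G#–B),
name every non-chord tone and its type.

The harmony at that moment is D# diminished seventh chord (D#, F#, A, C); B4 is not a chord tone.
It is approached by step up from A4 and left by leap down to D#4.
Step in, leap out — an escape tone.
The harmony at that moment is E major triad (E, G#, B); C5 is not a chord tone.
It is approached by step up from B4 and left by leap down to G#4.
Step in, leap out — an escape tone.

B4 (beat 2) — escape tone; C5 (beat 6) — escape tone.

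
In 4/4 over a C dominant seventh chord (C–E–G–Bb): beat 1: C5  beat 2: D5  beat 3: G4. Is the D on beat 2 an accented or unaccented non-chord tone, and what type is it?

Unaccented escape tone.

The harmony at that moment is C dominant seventh chord (C, E, G, Bb); D5 is not a chord tone.
It is approached by step up from C5 and left by leap down to G4.
Step in, leap out — an escape tone.
It falls on a weak beat, so it is unaccented.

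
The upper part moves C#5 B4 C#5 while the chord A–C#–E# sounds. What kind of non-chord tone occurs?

The harmony at that moment is A augmented triad (A, C#, E#); B4 is not a chord tone.
It is approached by step down from C#5 and left by step up to C#5.
Step away and step back to the same note — a neighbor tone (lower neighbor).

B4 is a neighbor tone.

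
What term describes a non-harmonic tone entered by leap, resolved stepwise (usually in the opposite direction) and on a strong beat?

Appoggiatura.

Approach: by leap. Departure: by step. Metric position: strong.
Leap in, step out, in a metrically strong position — an appoggiatura. (It is the mirror image of the escape tone, which steps in and leaps out from a weak position.)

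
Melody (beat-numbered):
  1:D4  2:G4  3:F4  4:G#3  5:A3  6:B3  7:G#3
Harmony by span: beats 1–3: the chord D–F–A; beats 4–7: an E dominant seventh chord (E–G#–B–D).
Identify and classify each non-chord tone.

G4 (beat 2) — appoggiatura; A3 (beat 5) — passing tone.

The harmony at that moment is D minor triad (D, F, A); G4 is not a chord tone.
It is approached by leap up from D4 and left by step down to F4.
Leap in, step out — an appoggiatura.
The harmony at that moment is E dominant seventh chord (E, G#, B, D); A3 is not a chord tone.
It is approached by step up from G#3 and left by step up to B3.
Step in, step out in the same direction — a passing tone.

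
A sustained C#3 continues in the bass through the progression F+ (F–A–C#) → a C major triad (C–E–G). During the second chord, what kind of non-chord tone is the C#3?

Pedal tone (pedal point).

The harmony at that moment is C major triad (C, E, G); C#3 is not a chord tone.
It is held over (the same pitch as the preceding C#3) and then sustained as the same pitch into the next harmony.
Sustained through a change of harmony — a pedal tone.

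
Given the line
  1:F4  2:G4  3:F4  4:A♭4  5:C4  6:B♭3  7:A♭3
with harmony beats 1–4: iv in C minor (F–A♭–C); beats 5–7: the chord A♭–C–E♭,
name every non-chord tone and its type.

The harmony at that moment is F minor triad (F, A♭, C); G4 is not a chord tone.
It is approached by step up from F4 and left by step down to F4.
Step away and step back to the same note — a neighbor tone (upper neighbor).
The harmony at that moment is A♭ major triad (A♭, C, E♭); B♭3 is not a chord tone.
It is approached by step down from C4 and left by step down to A♭3.
Step in, step out in the same direction — a passing tone.

G4 (beat 2) — neighbor tone; B♭3 (beat 6) — passing tone.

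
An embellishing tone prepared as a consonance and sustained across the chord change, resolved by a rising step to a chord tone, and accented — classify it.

Approach: by preparation — the pitch is first a chord tone, then held (tied or repeated) while the harmony changes under it. Departure: up by step. Metric position: strong.
A prepared dissonance that resolves upward by step — a retardation. (The same figure resolving downward would be a suspension.)

Retardation.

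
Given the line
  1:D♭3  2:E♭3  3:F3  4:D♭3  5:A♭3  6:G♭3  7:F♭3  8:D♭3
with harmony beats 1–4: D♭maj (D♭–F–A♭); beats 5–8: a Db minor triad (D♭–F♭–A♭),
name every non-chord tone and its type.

The harmony at that moment is D♭ major triad (D♭, F, A♭); E♭3 is not a chord tone.
It is approached by step up from D♭3 and left by step up to F3.
Step in, step out in the same direction — a passing tone.
The harmony at that moment is D♭ minor triad (D♭, F♭, A♭); G♭3 is not a chord tone.
It is approached by step down from A♭3 and left by step down to F♭3.
Step in, step out in the same direction — a passing tone.

E♭3 (beat 2) — passing tone; G♭3 (beat 6) — passing tone.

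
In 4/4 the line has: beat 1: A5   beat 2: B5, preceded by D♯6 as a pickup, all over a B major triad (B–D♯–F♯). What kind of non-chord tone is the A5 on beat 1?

Appoggiatura.

The harmony at that moment is B major triad (B, D♯, F♯); A5 is not a chord tone.
It is approached by leap down from D♯6 and left by step up to B5.
Leap in, step out, metrically accented — an appoggiatura.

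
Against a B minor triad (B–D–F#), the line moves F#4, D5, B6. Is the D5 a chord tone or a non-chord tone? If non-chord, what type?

B minor triad contains B, D, F#; D is the third, so it is a chord tone.

Chord tone (the third of B minor triad).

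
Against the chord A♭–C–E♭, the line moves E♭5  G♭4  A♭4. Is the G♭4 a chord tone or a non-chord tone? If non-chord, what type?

The harmony at that moment is A♭ major triad (A♭, C, E♭); G♭4 is not a chord tone.
It is approached by leap down from E♭5 and left by step up to A♭4.
Leap in, step out — an appoggiatura.

Non-chord tone — an appoggiatura.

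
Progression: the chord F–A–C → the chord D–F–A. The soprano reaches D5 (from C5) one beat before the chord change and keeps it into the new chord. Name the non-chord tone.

The harmony at that moment is F major triad (F, A, C); D5 is not a chord tone.
It is approached by step up from C5 and then sustained as the same pitch into the next harmony.
Arriving early and becoming a chord tone when the harmony changes — an anticipation.

D5 is an anticipation.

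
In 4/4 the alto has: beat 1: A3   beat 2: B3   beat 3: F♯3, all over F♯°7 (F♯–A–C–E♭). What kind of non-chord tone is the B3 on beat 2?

Escape tone.

The harmony at that moment is F♯ diminished seventh chord (F♯, A, C, E♭); B3 is not a chord tone.
It is approached by step up from A3 and left by leap down to F♯3.
Step in, leap out, on a weak beat — an escape tone.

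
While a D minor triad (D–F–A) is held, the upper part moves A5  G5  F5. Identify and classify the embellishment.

G5 is a passing tone.

The harmony at that moment is D minor triad (D, F, A); G5 is not a chord tone.
It is approached by step down from A5 and left by step down to F5.
Step in, step out in the same direction — a passing tone.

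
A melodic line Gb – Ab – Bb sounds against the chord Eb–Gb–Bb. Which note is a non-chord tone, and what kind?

Ab is a passing tone.

The harmony at that moment is Eb minor triad (Eb, Gb, Bb); Ab is not a chord tone.
It is approached by step up from Gb and left by step up to Bb.
Step in, step out in the same direction — a passing tone.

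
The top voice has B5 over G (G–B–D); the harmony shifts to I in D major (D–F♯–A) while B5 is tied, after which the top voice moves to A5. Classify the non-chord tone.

B5 is a suspension.

The harmony at that moment is D major triad (D, F♯, A); B5 is not a chord tone.
It is held over (the same pitch as the preceding B5) and left by step down to A5.
Held over from the previous chord and resolving down by step — a suspension.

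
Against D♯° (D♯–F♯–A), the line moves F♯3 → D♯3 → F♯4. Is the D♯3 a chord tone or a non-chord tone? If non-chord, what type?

D# diminished triad contains D♯, F♯, A; D♯ is the root, so it is a chord tone.

Chord tone (the root of D# diminished triad).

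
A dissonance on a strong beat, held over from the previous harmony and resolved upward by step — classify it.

Approach: by preparation — the pitch is first a chord tone, then held (tied or repeated) while the harmony changes under it. Departure: up by step. Metric position: strong.
A prepared dissonance that resolves upward by step — a retardation. (The same figure resolving downward would be a suspension.)

Retardation.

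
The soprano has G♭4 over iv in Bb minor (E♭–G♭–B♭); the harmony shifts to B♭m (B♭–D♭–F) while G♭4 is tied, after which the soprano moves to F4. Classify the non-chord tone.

G♭4 is a suspension.

The harmony at that moment is B♭ minor triad (B♭, D♭, F); G♭4 is not a chord tone.
It is held over (the same pitch as the preceding G♭4) and left by step down to F4.
Held over from the previous chord and resolving down by step — a suspension.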